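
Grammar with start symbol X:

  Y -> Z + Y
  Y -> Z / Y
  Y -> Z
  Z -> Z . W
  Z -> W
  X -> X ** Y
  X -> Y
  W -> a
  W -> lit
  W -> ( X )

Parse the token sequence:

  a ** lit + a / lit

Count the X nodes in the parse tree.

2

[X [X [Y [Z [W a]]]] ** [Y [Z [W lit]] + [Y [Z [W a]] / [Y [Z [W lit]]]]]]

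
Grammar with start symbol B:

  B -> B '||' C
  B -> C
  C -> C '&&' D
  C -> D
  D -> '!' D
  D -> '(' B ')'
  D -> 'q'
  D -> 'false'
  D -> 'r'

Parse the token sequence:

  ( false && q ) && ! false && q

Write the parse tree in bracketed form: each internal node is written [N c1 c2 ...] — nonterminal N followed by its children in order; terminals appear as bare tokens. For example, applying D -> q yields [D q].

B
C
C && D
C && D && D
D && D && D
( B ) && D && D
( C ) && D && D
( C && D ) && D && D
( D && D ) && D && D
( false && D ) && D && D
( false && q ) && D && D
( false && q ) && ! D && D
( false && q ) && ! false && D
( false && q ) && ! false && q

[B [C [C [C [D ( [B [C [C [D false]] && [D q]]] )]] && [D ! [D false]]] && [D q]]]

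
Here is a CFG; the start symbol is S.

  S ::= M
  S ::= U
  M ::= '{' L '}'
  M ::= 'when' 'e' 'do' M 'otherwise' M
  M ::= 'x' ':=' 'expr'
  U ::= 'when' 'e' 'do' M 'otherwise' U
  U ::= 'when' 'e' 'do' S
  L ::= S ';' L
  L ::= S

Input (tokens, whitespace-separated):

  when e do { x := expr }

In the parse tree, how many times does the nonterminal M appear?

[S [U when e do [S [M { [L [S [M x := expr]]] }]]]]

2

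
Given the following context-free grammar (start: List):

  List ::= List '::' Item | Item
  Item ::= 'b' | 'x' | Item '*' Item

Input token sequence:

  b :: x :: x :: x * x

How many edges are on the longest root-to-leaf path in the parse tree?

5

[List [List [List [List [Item b]] :: [Item x]] :: [Item x]] :: [Item [Item x] * [Item x]]]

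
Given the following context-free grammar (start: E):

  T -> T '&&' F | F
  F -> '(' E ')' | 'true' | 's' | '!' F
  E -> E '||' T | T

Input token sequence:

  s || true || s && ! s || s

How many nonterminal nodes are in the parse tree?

15

[E [E [E [E [T [F s]]] || [T [F true]]] || [T [T [F s]] && [F ! [F s]]]] || [T [F s]]]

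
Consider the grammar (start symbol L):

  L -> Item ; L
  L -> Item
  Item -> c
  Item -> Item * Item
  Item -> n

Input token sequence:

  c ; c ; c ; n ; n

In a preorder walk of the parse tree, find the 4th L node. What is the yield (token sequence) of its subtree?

n ; n

[L [Item c] ; [L [Item c] ; [L [Item c] ; [L [Item n] ; [L [Item n]]]]]]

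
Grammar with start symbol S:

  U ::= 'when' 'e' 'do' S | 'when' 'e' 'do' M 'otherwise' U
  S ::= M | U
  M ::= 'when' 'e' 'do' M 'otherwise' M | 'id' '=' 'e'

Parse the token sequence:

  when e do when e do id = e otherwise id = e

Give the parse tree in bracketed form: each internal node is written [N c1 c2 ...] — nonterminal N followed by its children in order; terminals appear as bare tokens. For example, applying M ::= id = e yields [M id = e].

S
U
when e do S
when e do M
when e do when e do M otherwise M
when e do when e do id = e otherwise M
when e do when e do id = e otherwise id = e

[S [U when e do [S [M when e do [M id = e] otherwise [M id = e]]]]]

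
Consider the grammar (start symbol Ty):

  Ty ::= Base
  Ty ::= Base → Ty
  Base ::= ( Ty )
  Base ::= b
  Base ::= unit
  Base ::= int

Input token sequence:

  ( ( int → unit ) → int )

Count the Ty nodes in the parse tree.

[Ty [Base ( [Ty [Base ( [Ty [Base int] → [Ty [Base unit]]] )] → [Ty [Base int]]] )]]

5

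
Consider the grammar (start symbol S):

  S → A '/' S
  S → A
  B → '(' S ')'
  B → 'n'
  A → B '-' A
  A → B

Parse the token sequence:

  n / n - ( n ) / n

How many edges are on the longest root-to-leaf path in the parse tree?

[S [A [B n]] / [S [A [B n] - [A [B ( [S [A [B n]]] )]]] / [S [A [B n]]]]]

8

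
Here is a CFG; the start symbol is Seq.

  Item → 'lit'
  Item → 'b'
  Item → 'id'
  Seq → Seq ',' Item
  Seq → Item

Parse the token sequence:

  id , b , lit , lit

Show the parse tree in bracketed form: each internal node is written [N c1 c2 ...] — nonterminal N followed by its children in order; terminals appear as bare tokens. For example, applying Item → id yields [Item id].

[Seq [Seq [Seq [Seq [Item id]] , [Item b]] , [Item lit]] , [Item lit]]

Seq
Seq , Item
Seq , Item , Item
Seq , Item , Item , Item
Item , Item , Item , Item
id , Item , Item , Item
id , b , Item , Item
id , b , lit , Item
id , b , lit , lit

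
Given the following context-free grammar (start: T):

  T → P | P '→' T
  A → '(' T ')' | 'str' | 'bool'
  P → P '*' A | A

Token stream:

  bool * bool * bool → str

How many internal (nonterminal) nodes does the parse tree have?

10

[T [P [P [P [A bool]] * [A bool]] * [A bool]] → [T [P [A str]]]]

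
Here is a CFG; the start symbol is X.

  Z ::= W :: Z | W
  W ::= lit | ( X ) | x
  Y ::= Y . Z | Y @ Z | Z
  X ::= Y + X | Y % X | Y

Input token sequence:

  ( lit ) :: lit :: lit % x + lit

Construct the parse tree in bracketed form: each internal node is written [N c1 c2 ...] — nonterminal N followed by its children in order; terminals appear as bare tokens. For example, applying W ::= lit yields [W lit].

[X [Y [Z [W ( [X [Y [Z [W lit]]]] )] :: [Z [W lit] :: [Z [W lit]]]]] % [X [Y [Z [W x]]] + [X [Y [Z [W lit]]]]]]

X
Y % X
Z % X
W :: Z % X
( X ) :: Z % X
( Y ) :: Z % X
( Z ) :: Z % X
( W ) :: Z % X
( lit ) :: Z % X
( lit ) :: W :: Z % X
( lit ) :: lit :: Z % X
( lit ) :: lit :: W % X
( lit ) :: lit :: lit % X
( lit ) :: lit :: lit % Y + X
( lit ) :: lit :: lit % Z + X
( lit ) :: lit :: lit % W + X
( lit ) :: lit :: lit % x + X
( lit ) :: lit :: lit % x + Y
( lit ) :: lit :: lit % x + Z
( lit ) :: lit :: lit % x + W
( lit ) :: lit :: lit % x + lit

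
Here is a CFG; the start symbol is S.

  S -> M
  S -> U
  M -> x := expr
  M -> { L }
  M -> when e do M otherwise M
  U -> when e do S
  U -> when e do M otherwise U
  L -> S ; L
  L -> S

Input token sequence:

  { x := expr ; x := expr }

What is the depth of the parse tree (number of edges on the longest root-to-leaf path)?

[S [M { [L [S [M x := expr]] ; [L [S [M x := expr]]]] }]]

6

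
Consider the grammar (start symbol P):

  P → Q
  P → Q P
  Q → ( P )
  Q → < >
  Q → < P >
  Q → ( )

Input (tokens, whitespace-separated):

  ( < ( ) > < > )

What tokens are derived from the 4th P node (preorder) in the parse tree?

< >

[P [Q ( [P [Q < [P [Q ( )]] >] [P [Q < >]]] )]]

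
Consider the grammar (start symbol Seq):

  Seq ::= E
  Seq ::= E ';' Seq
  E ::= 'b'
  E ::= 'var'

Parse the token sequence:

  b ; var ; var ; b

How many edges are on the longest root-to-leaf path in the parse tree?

5

[Seq [E b] ; [Seq [E var] ; [Seq [E var] ; [Seq [E b]]]]]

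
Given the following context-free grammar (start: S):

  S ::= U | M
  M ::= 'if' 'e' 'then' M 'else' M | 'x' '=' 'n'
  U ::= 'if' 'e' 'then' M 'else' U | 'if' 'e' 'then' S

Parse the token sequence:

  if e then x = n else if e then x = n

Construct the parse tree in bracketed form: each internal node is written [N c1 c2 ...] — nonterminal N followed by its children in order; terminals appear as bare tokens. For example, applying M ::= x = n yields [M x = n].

[S [U if e then [M x = n] else [U if e then [S [M x = n]]]]]

S
U
if e then M else U
if e then x = n else U
if e then x = n else if e then S
if e then x = n else if e then M
if e then x = n else if e then x = n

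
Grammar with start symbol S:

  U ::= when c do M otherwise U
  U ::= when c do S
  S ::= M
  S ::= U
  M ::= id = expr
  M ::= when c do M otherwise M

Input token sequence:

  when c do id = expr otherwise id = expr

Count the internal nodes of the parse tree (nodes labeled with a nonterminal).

4

[S [M when c do [M id = expr] otherwise [M id = expr]]]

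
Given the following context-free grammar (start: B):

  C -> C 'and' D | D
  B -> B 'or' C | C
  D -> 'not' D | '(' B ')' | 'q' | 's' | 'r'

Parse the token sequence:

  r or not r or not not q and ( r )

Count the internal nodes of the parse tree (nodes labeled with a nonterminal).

17

[B [B [B [C [D r]]] or [C [D not [D r]]]] or [C [C [D not [D not [D q]]]] and [D ( [B [C [D r]]] )]]]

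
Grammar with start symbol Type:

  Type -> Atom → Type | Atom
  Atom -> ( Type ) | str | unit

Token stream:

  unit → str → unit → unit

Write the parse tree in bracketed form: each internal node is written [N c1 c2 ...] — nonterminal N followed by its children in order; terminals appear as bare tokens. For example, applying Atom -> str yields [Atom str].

Type
Atom → Type
unit → Type
unit → Atom → Type
unit → str → Type
unit → str → Atom → Type
unit → str → unit → Type
unit → str → unit → Atom
unit → str → unit → unit

[Type [Atom unit] → [Type [Atom str] → [Type [Atom unit] → [Type [Atom unit]]]]]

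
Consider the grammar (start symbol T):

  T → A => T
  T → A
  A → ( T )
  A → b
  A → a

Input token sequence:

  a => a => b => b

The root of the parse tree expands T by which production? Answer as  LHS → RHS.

T → A => T

[T [A a] => [T [A a] => [T [A b] => [T [A b]]]]]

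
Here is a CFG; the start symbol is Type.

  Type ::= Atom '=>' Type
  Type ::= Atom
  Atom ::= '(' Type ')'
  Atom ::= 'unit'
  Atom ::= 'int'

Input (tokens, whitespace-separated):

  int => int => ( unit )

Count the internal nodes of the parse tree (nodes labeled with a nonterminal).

[Type [Atom int] => [Type [Atom int] => [Type [Atom ( [Type [Atom unit]] )]]]]

8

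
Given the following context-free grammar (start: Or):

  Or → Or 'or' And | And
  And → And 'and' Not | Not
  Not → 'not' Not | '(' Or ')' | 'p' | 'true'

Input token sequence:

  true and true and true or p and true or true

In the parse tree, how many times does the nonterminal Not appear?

[Or [Or [Or [And [And [And [Not true]] and [Not true]] and [Not true]]] or [And [And [Not p]] and [Not true]]] or [And [Not true]]]

6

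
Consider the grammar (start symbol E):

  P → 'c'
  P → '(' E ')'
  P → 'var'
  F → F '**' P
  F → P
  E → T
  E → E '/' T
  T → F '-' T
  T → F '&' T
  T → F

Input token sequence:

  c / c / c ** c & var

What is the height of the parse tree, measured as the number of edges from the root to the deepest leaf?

6

[E [E [E [T [F [P c]]]] / [T [F [P c]]]] / [T [F [F [P c]] ** [P c]] & [T [F [P var]]]]]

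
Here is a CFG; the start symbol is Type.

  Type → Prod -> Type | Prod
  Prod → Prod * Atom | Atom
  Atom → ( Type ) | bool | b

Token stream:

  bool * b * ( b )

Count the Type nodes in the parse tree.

[Type [Prod [Prod [Prod [Atom bool]] * [Atom b]] * [Atom ( [Type [Prod [Atom b]]] )]]]

2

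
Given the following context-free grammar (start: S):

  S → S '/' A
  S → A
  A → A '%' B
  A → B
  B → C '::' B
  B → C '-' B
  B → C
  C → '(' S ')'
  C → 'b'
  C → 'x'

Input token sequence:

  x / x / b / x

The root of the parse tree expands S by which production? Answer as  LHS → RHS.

[S [S [S [S [A [B [C x]]]] / [A [B [C x]]]] / [A [B [C b]]]] / [A [B [C x]]]]

S → S '/' A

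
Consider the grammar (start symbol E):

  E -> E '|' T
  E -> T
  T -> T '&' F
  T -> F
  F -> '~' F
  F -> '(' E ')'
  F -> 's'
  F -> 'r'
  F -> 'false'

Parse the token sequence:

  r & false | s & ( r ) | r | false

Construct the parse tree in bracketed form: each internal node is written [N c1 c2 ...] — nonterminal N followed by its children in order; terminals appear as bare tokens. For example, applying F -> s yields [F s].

[E [E [E [E [T [T [F r]] & [F false]]] | [T [T [F s]] & [F ( [E [T [F r]]] )]]] | [T [F r]]] | [T [F false]]]

E
E | T
E | T | T
E | T | T | T
T | T | T | T
T & F | T | T | T
F & F | T | T | T
r & F | T | T | T
r & false | T | T | T
r & false | T & F | T | T
r & false | F & F | T | T
r & false | s & F | T | T
r & false | s & ( E ) | T | T
r & false | s & ( T ) | T | T
r & false | s & ( F ) | T | T
r & false | s & ( r ) | T | T
r & false | s & ( r ) | F | T
r & false | s & ( r ) | r | T
r & false | s & ( r ) | r | F
r & false | s & ( r ) | r | false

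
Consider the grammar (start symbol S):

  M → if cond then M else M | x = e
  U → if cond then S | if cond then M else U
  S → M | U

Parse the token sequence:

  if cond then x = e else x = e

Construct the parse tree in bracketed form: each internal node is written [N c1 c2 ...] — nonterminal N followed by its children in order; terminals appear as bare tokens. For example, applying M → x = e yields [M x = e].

[S [M if cond then [M x = e] else [M x = e]]]

S
M
if cond then M else M
if cond then x = e else M
if cond then x = e else x = e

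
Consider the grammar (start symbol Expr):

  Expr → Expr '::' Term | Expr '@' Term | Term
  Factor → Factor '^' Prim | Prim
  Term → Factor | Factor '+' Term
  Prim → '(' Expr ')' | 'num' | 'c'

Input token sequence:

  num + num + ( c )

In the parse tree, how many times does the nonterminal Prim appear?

4

[Expr [Term [Factor [Prim num]] + [Term [Factor [Prim num]] + [Term [Factor [Prim ( [Expr [Term [Factor [Prim c]]]] )]]]]]]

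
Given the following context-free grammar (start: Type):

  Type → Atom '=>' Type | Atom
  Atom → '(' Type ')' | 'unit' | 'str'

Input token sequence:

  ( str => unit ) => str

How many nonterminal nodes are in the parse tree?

[Type [Atom ( [Type [Atom str] => [Type [Atom unit]]] )] => [Type [Atom str]]]

8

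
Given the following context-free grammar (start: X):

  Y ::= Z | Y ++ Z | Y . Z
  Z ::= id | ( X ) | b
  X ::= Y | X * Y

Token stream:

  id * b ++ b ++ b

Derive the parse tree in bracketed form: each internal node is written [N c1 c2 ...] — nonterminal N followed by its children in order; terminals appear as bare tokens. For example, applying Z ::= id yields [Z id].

X
X * Y
Y * Y
Z * Y
id * Y
id * Y ++ Z
id * Y ++ Z ++ Z
id * Z ++ Z ++ Z
id * b ++ Z ++ Z
id * b ++ b ++ Z
id * b ++ b ++ b

[X [X [Y [Z id]]] * [Y [Y [Y [Z b]] ++ [Z b]] ++ [Z b]]]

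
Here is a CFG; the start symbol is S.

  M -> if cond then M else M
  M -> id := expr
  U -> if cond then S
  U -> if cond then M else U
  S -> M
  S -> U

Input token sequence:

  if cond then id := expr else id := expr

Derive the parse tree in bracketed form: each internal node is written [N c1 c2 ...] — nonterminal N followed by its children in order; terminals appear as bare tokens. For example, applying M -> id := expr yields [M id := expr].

S
M
if cond then M else M
if cond then id := expr else M
if cond then id := expr else id := expr

[S [M if cond then [M id := expr] else [M id := expr]]]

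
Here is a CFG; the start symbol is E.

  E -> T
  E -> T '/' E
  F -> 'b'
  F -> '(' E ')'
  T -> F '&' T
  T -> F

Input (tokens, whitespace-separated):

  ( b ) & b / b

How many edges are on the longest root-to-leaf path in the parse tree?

[E [T [F ( [E [T [F b]]] )] & [T [F b]]] / [E [T [F b]]]]

6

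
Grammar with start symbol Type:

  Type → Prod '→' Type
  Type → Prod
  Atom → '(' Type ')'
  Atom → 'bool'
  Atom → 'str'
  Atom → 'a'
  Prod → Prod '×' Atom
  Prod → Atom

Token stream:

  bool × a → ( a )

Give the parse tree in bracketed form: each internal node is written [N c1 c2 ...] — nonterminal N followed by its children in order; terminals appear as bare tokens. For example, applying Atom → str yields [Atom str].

Type
Prod → Type
Prod × Atom → Type
Atom × Atom → Type
bool × Atom → Type
bool × a → Type
bool × a → Prod
bool × a → Atom
bool × a → ( Type )
bool × a → ( Prod )
bool × a → ( Atom )
bool × a → ( a )

[Type [Prod [Prod [Atom bool]] × [Atom a]] → [Type [Prod [Atom ( [Type [Prod [Atom a]]] )]]]]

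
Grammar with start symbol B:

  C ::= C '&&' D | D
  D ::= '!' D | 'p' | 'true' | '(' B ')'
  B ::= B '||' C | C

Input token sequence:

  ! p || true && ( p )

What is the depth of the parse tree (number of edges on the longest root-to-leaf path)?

[B [B [C [D ! [D p]]]] || [C [C [D true]] && [D ( [B [C [D p]]] )]]]

6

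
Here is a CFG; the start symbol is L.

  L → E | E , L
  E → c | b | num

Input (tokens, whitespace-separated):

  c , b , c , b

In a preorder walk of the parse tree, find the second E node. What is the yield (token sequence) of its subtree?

b

[L [E c] , [L [E b] , [L [E c] , [L [E b]]]]]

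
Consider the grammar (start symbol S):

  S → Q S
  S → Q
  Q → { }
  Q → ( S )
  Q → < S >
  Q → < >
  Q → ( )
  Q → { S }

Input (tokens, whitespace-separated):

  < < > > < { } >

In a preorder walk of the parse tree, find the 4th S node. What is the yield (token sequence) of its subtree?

[S [Q < [S [Q < >]] >] [S [Q < [S [Q { }]] >]]]

{ }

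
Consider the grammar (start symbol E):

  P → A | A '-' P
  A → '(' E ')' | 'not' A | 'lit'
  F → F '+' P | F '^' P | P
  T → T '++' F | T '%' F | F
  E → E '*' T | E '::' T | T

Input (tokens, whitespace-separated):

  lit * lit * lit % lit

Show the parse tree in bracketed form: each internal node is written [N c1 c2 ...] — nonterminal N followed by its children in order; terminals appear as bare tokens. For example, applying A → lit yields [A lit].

E
E * T
E * T * T
T * T * T
F * T * T
P * T * T
A * T * T
lit * T * T
lit * F * T
lit * P * T
lit * A * T
lit * lit * T
lit * lit * T % F
lit * lit * F % F
lit * lit * P % F
lit * lit * A % F
lit * lit * lit % F
lit * lit * lit % P
lit * lit * lit % A
lit * lit * lit % lit

[E [E [E [T [F [P [A lit]]]]] * [T [F [P [A lit]]]]] * [T [T [F [P [A lit]]]] % [F [P [A lit]]]]]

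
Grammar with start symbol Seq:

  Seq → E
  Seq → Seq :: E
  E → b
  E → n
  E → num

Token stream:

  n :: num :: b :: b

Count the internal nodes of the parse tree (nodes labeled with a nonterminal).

[Seq [Seq [Seq [Seq [E n]] :: [E num]] :: [E b]] :: [E b]]

8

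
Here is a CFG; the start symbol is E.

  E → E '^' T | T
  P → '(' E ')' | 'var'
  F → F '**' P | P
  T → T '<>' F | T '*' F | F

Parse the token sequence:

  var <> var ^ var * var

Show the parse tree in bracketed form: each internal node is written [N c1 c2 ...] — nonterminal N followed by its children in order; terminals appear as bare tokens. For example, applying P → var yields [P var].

[E [E [T [T [F [P var]]] <> [F [P var]]]] ^ [T [T [F [P var]]] * [F [P var]]]]

E
E ^ T
T ^ T
T <> F ^ T
F <> F ^ T
P <> F ^ T
var <> F ^ T
var <> P ^ T
var <> var ^ T
var <> var ^ T * F
var <> var ^ F * F
var <> var ^ P * F
var <> var ^ var * F
var <> var ^ var * P
var <> var ^ var * var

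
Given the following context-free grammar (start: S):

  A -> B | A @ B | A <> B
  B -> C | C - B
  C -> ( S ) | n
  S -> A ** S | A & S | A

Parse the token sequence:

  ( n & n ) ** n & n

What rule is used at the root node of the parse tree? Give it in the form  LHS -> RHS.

S -> A ** S

[S [A [B [C ( [S [A [B [C n]]] & [S [A [B [C n]]]]] )]]] ** [S [A [B [C n]]] & [S [A [B [C n]]]]]]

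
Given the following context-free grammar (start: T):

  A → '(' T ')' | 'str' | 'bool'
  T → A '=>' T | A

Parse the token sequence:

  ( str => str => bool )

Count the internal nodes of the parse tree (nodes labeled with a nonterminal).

8

[T [A ( [T [A str] => [T [A str] => [T [A bool]]]] )]]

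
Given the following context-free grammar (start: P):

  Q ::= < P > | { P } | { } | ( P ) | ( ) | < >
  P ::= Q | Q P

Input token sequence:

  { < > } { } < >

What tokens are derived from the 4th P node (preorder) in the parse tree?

[P [Q { [P [Q < >]] }] [P [Q { }] [P [Q < >]]]]

< >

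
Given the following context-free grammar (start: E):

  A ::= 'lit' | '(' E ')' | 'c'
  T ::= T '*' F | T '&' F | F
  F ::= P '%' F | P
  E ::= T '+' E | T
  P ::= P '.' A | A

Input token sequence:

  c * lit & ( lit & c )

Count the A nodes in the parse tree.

5

[E [T [T [T [F [P [A c]]]] * [F [P [A lit]]]] & [F [P [A ( [E [T [T [F [P [A lit]]]] & [F [P [A c]]]]] )]]]]]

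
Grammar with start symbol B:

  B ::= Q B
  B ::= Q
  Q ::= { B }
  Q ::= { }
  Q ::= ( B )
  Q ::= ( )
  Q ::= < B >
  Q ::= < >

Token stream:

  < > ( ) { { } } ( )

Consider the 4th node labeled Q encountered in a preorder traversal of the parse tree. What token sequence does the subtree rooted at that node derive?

[B [Q < >] [B [Q ( )] [B [Q { [B [Q { }]] }] [B [Q ( )]]]]]

{ }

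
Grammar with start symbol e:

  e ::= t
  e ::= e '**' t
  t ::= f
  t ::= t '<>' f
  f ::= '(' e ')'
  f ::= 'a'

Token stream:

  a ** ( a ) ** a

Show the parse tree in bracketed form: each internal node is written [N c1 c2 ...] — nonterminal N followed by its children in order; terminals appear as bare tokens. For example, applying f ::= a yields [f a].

e
e ** t
e ** t ** t
t ** t ** t
f ** t ** t
a ** t ** t
a ** f ** t
a ** ( e ) ** t
a ** ( t ) ** t
a ** ( f ) ** t
a ** ( a ) ** t
a ** ( a ) ** f
a ** ( a ) ** a

[e [e [e [t [f a]]] ** [t [f ( [e [t [f a]]] )]]] ** [t [f a]]]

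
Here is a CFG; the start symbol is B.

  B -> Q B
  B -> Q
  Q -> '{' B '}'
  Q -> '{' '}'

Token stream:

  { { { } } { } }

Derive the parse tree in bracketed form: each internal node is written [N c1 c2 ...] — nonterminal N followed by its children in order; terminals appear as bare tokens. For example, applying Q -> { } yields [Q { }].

B
Q
{ B }
{ Q B }
{ { B } B }
{ { Q } B }
{ { { } } B }
{ { { } } Q }
{ { { } } { } }

[B [Q { [B [Q { [B [Q { }]] }] [B [Q { }]]] }]]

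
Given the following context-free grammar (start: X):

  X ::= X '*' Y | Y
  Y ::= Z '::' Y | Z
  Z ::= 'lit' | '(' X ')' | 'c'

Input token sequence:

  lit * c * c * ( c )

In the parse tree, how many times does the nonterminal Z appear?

5

[X [X [X [X [Y [Z lit]]] * [Y [Z c]]] * [Y [Z c]]] * [Y [Z ( [X [Y [Z c]]] )]]]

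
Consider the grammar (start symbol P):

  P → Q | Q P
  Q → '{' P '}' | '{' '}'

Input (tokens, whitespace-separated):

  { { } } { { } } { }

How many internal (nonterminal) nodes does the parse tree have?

[P [Q { [P [Q { }]] }] [P [Q { [P [Q { }]] }] [P [Q { }]]]]

10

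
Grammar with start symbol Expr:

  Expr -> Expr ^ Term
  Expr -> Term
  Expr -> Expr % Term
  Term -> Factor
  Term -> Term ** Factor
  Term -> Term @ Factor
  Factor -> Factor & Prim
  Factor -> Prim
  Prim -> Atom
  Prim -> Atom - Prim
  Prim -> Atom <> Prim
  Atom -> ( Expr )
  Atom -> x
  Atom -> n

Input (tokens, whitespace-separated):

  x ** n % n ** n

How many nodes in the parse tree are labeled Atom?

4

[Expr [Expr [Term [Term [Factor [Prim [Atom x]]]] ** [Factor [Prim [Atom n]]]]] % [Term [Term [Factor [Prim [Atom n]]]] ** [Factor [Prim [Atom n]]]]]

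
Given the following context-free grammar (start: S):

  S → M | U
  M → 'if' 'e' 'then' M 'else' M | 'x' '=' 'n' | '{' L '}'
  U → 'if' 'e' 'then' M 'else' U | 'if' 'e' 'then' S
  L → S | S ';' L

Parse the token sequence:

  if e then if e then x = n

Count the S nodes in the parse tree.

[S [U if e then [S [U if e then [S [M x = n]]]]]]

3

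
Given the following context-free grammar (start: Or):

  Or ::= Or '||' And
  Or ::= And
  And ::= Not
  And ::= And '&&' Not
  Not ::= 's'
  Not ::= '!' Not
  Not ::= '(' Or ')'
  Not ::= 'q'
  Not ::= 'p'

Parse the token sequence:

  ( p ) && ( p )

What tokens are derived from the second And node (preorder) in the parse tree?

( p )

[Or [And [And [Not ( [Or [And [Not p]]] )]] && [Not ( [Or [And [Not p]]] )]]]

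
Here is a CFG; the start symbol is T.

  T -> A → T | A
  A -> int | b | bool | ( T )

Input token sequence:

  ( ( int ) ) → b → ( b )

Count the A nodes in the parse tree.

[T [A ( [T [A ( [T [A int]] )]] )] → [T [A b] → [T [A ( [T [A b]] )]]]]

6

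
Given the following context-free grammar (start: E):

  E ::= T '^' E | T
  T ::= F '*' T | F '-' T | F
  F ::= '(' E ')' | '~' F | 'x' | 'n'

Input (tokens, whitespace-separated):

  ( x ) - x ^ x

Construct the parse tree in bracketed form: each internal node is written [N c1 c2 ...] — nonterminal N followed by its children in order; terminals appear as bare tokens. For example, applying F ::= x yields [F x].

[E [T [F ( [E [T [F x]]] )] - [T [F x]]] ^ [E [T [F x]]]]

E
T ^ E
F - T ^ E
( E ) - T ^ E
( T ) - T ^ E
( F ) - T ^ E
( x ) - T ^ E
( x ) - F ^ E
( x ) - x ^ E
( x ) - x ^ T
( x ) - x ^ F
( x ) - x ^ x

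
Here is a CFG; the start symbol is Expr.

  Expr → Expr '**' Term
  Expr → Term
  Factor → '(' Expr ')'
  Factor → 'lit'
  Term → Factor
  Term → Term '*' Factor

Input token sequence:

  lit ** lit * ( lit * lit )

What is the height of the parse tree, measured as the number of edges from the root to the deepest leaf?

[Expr [Expr [Term [Factor lit]]] ** [Term [Term [Factor lit]] * [Factor ( [Expr [Term [Term [Factor lit]] * [Factor lit]]] )]]]

7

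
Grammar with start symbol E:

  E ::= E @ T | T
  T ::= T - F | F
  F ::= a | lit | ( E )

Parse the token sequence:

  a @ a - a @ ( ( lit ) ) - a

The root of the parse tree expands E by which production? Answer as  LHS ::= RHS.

[E [E [E [T [F a]]] @ [T [T [F a]] - [F a]]] @ [T [T [F ( [E [T [F ( [E [T [F lit]]] )]]] )]] - [F a]]]

E ::= E @ T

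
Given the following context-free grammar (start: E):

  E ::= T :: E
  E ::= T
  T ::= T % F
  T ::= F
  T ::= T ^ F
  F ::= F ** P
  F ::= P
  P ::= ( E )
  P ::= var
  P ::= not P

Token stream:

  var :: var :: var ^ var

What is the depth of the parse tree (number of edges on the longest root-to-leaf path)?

[E [T [F [P var]]] :: [E [T [F [P var]]] :: [E [T [T [F [P var]]] ^ [F [P var]]]]]]

7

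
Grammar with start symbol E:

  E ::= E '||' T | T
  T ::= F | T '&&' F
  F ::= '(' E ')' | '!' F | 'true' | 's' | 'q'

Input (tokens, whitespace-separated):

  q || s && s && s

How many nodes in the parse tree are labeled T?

[E [E [T [F q]]] || [T [T [T [F s]] && [F s]] && [F s]]]

4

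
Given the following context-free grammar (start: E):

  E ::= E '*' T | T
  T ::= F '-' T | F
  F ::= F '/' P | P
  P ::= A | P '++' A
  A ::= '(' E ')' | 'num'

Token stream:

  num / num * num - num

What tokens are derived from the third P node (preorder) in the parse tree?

[E [E [T [F [F [P [A num]]] / [P [A num]]]]] * [T [F [P [A num]]] - [T [F [P [A num]]]]]]

num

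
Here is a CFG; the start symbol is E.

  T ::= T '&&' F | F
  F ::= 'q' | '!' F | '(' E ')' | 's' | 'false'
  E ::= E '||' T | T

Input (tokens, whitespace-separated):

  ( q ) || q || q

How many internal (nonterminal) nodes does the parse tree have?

12

[E [E [E [T [F ( [E [T [F q]]] )]]] || [T [F q]]] || [T [F q]]]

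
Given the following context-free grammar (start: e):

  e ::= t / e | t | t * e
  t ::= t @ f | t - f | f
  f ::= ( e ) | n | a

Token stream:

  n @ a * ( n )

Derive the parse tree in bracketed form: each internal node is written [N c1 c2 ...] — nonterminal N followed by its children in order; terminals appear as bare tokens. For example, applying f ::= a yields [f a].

e
t * e
t @ f * e
f @ f * e
n @ f * e
n @ a * e
n @ a * t
n @ a * f
n @ a * ( e )
n @ a * ( t )
n @ a * ( f )
n @ a * ( n )

[e [t [t [f n]] @ [f a]] * [e [t [f ( [e [t [f n]]] )]]]]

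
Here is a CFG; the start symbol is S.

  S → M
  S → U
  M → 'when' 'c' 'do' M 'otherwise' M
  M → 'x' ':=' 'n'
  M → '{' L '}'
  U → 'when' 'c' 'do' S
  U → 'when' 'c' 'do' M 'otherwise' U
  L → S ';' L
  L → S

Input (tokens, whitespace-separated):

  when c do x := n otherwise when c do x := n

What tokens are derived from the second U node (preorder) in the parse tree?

when c do x := n

[S [U when c do [M x := n] otherwise [U when c do [S [M x := n]]]]]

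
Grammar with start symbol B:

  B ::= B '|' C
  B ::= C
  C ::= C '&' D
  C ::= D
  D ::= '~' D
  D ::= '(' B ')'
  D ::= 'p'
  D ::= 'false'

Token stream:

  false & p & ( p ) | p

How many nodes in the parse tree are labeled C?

[B [B [C [C [C [D false]] & [D p]] & [D ( [B [C [D p]]] )]]] | [C [D p]]]

5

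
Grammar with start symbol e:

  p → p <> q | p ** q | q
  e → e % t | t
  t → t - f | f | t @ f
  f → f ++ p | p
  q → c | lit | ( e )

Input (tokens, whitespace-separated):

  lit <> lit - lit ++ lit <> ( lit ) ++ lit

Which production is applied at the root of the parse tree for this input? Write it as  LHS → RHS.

[e [t [t [f [p [p [q lit]] <> [q lit]]]] - [f [f [f [p [q lit]]] ++ [p [p [q lit]] <> [q ( [e [t [f [p [q lit]]]]] )]]] ++ [p [q lit]]]]]

e → t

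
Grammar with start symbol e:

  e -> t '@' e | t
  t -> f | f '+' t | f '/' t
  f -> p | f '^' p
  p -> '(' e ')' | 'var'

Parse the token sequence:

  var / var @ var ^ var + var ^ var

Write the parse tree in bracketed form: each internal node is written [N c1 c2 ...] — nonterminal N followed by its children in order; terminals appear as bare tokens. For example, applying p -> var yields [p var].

[e [t [f [p var]] / [t [f [p var]]]] @ [e [t [f [f [p var]] ^ [p var]] + [t [f [f [p var]] ^ [p var]]]]]]

e
t @ e
f / t @ e
p / t @ e
var / t @ e
var / f @ e
var / p @ e
var / var @ e
var / var @ t
var / var @ f + t
var / var @ f ^ p + t
var / var @ p ^ p + t
var / var @ var ^ p + t
var / var @ var ^ var + t
var / var @ var ^ var + f
var / var @ var ^ var + f ^ p
var / var @ var ^ var + p ^ p
var / var @ var ^ var + var ^ p
var / var @ var ^ var + var ^ var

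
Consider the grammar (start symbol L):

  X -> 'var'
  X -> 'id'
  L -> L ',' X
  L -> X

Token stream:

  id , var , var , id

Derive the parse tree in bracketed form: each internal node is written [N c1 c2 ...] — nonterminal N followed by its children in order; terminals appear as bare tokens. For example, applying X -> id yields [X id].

[L [L [L [L [X id]] , [X var]] , [X var]] , [X id]]

L
L , X
L , X , X
L , X , X , X
X , X , X , X
id , X , X , X
id , var , X , X
id , var , var , X
id , var , var , id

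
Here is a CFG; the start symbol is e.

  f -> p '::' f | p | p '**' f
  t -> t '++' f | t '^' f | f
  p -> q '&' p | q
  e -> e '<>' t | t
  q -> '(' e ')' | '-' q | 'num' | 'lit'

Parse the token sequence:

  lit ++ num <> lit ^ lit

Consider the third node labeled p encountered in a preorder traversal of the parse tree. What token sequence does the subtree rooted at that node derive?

lit

[e [e [t [t [f [p [q lit]]]] ++ [f [p [q num]]]]] <> [t [t [f [p [q lit]]]] ^ [f [p [q lit]]]]]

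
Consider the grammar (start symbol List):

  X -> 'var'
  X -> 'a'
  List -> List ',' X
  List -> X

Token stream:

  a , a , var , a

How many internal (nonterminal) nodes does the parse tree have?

8

[List [List [List [List [X a]] , [X a]] , [X var]] , [X a]]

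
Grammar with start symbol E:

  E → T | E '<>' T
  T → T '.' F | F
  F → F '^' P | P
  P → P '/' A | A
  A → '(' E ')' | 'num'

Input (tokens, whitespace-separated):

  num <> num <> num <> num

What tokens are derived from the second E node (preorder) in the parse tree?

[E [E [E [E [T [F [P [A num]]]]] <> [T [F [P [A num]]]]] <> [T [F [P [A num]]]]] <> [T [F [P [A num]]]]]

num <> num <> num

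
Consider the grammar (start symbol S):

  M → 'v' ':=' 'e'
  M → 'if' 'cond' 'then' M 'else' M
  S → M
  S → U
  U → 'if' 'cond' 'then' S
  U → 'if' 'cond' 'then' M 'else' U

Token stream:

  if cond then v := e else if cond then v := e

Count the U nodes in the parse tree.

2

[S [U if cond then [M v := e] else [U if cond then [S [M v := e]]]]]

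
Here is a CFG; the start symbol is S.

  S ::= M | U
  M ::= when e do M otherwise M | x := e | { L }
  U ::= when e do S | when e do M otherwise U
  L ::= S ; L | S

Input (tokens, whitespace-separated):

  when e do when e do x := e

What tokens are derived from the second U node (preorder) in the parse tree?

when e do x := e

[S [U when e do [S [U when e do [S [M x := e]]]]]]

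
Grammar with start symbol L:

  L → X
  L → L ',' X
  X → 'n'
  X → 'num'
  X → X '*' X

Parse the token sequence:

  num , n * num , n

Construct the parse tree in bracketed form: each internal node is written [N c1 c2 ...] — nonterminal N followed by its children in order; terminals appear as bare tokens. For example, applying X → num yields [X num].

[L [L [L [X num]] , [X [X n] * [X num]]] , [X n]]

L
L , X
L , X , X
X , X , X
num , X , X
num , X * X , X
num , n * X , X
num , n * num , X
num , n * num , n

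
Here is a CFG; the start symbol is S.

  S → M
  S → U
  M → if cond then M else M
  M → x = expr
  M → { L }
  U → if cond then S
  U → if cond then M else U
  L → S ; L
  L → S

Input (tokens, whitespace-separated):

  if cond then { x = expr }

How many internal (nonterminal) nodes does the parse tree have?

7

[S [U if cond then [S [M { [L [S [M x = expr]]] }]]]]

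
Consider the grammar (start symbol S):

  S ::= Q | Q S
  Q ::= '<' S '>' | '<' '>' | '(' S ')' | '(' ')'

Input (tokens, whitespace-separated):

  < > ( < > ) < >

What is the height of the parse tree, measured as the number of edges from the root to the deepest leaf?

5

[S [Q < >] [S [Q ( [S [Q < >]] )] [S [Q < >]]]]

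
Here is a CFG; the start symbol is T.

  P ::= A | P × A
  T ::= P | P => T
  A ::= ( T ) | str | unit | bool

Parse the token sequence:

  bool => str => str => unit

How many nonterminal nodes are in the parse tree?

[T [P [A bool]] => [T [P [A str]] => [T [P [A str]] => [T [P [A unit]]]]]]

12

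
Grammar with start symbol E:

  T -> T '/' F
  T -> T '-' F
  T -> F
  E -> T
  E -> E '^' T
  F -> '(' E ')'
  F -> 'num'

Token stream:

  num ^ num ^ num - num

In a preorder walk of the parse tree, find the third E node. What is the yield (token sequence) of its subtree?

num

[E [E [E [T [F num]]] ^ [T [F num]]] ^ [T [T [F num]] - [F num]]]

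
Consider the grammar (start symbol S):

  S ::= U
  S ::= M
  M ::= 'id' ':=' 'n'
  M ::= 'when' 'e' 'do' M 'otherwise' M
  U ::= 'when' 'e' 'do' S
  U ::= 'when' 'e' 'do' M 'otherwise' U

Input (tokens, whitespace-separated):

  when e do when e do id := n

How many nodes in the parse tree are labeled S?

[S [U when e do [S [U when e do [S [M id := n]]]]]]

3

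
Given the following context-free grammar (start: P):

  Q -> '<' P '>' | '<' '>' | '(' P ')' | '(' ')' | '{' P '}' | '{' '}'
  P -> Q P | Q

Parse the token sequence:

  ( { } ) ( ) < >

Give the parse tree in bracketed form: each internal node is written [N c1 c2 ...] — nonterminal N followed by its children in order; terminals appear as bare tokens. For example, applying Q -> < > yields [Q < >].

P
Q P
( P ) P
( Q ) P
( { } ) P
( { } ) Q P
( { } ) ( ) P
( { } ) ( ) Q
( { } ) ( ) < >

[P [Q ( [P [Q { }]] )] [P [Q ( )] [P [Q < >]]]]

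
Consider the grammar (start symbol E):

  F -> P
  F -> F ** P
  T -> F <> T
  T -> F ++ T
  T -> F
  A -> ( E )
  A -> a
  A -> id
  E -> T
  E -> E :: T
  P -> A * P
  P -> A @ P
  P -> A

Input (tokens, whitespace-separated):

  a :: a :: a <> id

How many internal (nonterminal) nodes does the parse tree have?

19

[E [E [E [T [F [P [A a]]]]] :: [T [F [P [A a]]]]] :: [T [F [P [A a]]] <> [T [F [P [A id]]]]]]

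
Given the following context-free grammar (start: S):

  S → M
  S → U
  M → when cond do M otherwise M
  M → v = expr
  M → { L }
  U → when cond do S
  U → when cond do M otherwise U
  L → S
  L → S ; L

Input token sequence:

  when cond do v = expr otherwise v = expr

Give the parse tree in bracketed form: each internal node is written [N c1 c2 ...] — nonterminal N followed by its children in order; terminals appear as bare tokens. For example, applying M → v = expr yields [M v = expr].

S
M
when cond do M otherwise M
when cond do v = expr otherwise M
when cond do v = expr otherwise v = expr

[S [M when cond do [M v = expr] otherwise [M v = expr]]]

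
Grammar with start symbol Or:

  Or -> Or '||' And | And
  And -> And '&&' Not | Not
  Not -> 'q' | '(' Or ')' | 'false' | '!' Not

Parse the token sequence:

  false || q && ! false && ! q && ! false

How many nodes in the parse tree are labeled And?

[Or [Or [And [Not false]]] || [And [And [And [And [Not q]] && [Not ! [Not false]]] && [Not ! [Not q]]] && [Not ! [Not false]]]]

5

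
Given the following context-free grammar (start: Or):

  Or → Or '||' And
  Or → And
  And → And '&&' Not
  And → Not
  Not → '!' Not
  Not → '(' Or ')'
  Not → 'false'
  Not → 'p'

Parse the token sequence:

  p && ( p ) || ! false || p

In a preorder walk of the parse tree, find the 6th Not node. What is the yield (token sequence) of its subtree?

[Or [Or [Or [And [And [Not p]] && [Not ( [Or [And [Not p]]] )]]] || [And [Not ! [Not false]]]] || [And [Not p]]]

p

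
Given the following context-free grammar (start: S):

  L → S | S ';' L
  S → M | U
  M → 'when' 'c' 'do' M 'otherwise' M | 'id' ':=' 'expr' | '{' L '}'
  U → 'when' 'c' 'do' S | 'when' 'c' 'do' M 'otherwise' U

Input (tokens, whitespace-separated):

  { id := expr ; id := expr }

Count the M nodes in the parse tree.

[S [M { [L [S [M id := expr]] ; [L [S [M id := expr]]]] }]]

3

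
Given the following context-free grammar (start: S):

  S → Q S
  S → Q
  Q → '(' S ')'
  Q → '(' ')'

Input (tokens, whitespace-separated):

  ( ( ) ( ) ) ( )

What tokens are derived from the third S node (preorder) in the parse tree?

[S [Q ( [S [Q ( )] [S [Q ( )]]] )] [S [Q ( )]]]

( )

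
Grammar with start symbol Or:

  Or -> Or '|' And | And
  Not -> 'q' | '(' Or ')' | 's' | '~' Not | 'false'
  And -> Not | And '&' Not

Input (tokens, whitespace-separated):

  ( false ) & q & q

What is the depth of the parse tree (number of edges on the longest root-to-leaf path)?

8

[Or [And [And [And [Not ( [Or [And [Not false]]] )]] & [Not q]] & [Not q]]]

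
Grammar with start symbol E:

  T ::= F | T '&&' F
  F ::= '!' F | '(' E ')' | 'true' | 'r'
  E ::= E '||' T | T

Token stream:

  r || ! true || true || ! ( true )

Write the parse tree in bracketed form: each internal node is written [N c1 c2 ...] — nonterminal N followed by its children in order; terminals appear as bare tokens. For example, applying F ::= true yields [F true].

[E [E [E [E [T [F r]]] || [T [F ! [F true]]]] || [T [F true]]] || [T [F ! [F ( [E [T [F true]]] )]]]]

E
E || T
E || T || T
E || T || T || T
T || T || T || T
F || T || T || T
r || T || T || T
r || F || T || T
r || ! F || T || T
r || ! true || T || T
r || ! true || F || T
r || ! true || true || T
r || ! true || true || F
r || ! true || true || ! F
r || ! true || true || ! ( E )
r || ! true || true || ! ( T )
r || ! true || true || ! ( F )
r || ! true || true || ! ( true )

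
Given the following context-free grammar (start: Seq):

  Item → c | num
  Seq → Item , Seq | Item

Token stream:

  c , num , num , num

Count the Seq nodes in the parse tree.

[Seq [Item c] , [Seq [Item num] , [Seq [Item num] , [Seq [Item num]]]]]

4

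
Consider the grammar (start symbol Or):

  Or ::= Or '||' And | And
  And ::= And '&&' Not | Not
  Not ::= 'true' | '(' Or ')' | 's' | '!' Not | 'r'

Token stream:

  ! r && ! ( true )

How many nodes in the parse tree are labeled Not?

[Or [And [And [Not ! [Not r]]] && [Not ! [Not ( [Or [And [Not true]]] )]]]]

5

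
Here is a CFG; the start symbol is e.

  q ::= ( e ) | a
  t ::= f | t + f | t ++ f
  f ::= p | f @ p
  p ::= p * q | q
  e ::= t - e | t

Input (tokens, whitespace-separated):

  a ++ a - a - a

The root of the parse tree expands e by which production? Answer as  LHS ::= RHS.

e ::= t - e

[e [t [t [f [p [q a]]]] ++ [f [p [q a]]]] - [e [t [f [p [q a]]]] - [e [t [f [p [q a]]]]]]]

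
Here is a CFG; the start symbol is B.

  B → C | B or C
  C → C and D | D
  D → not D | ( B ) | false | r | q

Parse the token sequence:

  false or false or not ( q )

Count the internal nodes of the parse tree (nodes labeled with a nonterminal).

[B [B [B [C [D false]]] or [C [D false]]] or [C [D not [D ( [B [C [D q]]] )]]]]

13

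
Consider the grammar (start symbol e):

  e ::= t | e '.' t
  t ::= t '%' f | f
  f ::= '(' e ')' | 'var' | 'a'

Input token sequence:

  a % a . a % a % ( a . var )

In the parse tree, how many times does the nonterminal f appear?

7

[e [e [t [t [f a]] % [f a]]] . [t [t [t [f a]] % [f a]] % [f ( [e [e [t [f a]]] . [t [f var]]] )]]]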